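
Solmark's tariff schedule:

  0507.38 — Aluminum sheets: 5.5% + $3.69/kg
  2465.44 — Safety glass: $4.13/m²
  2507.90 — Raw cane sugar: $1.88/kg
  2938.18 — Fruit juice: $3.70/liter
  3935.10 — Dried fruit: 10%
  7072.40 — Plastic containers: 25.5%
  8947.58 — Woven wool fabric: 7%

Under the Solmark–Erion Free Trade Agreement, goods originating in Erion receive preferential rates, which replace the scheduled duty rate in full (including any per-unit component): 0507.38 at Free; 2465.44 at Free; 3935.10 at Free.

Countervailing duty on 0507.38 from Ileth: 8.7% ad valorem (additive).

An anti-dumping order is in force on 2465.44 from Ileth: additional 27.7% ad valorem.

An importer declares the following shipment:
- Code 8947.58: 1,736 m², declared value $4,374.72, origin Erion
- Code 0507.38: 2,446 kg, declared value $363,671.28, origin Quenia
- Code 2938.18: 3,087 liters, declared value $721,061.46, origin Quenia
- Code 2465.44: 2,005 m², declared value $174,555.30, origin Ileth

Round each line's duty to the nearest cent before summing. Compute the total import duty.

Line 1 (8947.58, Erion, 1,736 m², $4,374.72):
Base rate for 8947.58 is 7%.
Origin Erion is the FTA partner but 8947.58 is not on the preference list; base rate stands.
Duty = $4,374.72 × 7% = $306.23.
Line 2 (0507.38, Quenia, 2,446 kg, $363,671.28):
Base rate for 0507.38 is 5.5% + $3.69/kg.
0507.38 has an FTA preferential rate, but origin Quenia is not Erion; base rate stands.
The additional-duty order on 0507.38 targets Ileth, not Quenia; it does not apply.
Duty = $363,671.28 × 5.5% + 2,446 × $3.69 = $29,027.66.
Line 3 (2938.18, Quenia, 3,087 liters, $721,061.46):
Base rate for 2938.18 is $3.70/liter.
Duty = 3,087 × $3.70 = $11,421.90.
Line 4 (2465.44, Ileth, 2,005 m², $174,555.30):
Base rate for 2465.44 is $4.13/m².
2465.44 has an FTA preferential rate, but origin Ileth is not Erion; base rate stands.
Additional duty on 2465.44 from Ileth: +27.7% ad valorem. Applied ad valorem rate = 27.7%.
Duty = $174,555.30 × 27.7% + 2,005 × $4.13 = $56,632.47.
Total = $306.23 + $29,027.66 + $11,421.90 + $56,632.47 = $97,388.26.

$97,388.26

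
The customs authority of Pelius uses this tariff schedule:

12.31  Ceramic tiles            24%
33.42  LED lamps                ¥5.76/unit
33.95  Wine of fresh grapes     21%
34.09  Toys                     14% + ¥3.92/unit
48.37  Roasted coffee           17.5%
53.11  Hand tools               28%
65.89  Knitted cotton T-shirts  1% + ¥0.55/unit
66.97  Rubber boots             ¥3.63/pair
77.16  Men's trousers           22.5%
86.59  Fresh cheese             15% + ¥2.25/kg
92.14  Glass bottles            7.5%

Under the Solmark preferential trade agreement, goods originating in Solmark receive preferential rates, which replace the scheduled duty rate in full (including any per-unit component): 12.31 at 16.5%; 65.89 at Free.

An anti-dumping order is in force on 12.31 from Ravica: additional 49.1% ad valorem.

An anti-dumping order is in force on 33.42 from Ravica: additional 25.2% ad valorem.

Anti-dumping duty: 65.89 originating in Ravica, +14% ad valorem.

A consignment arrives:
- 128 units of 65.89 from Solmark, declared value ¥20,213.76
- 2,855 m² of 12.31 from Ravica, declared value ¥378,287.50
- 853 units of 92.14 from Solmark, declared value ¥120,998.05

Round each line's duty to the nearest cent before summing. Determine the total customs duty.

¥285,603.01

Line 1 (65.89, Solmark, 128 units, ¥20,213.76):
Base rate for 65.89 is 1% + ¥0.55/unit.
Origin Solmark qualifies under the Pelius–Solmark agreement and 65.89 is covered: preferential rate Free applies instead.
The additional-duty order on 65.89 targets Ravica, not Solmark; it does not apply.
Duty = ¥20,213.76 × 0% = ¥0.00.
Line 2 (12.31, Ravica, 2,855 m², ¥378,287.50):
Base rate for 12.31 is 24%.
12.31 has an FTA preferential rate, but origin Ravica is not Solmark; base rate stands.
Additional duty on 12.31 from Ravica: +49.1%. Applied ad valorem rate: 24% + 49.1% = 73.1%.
Duty = ¥378,287.50 × 73.1% = ¥276,528.16.
Line 3 (92.14, Solmark, 853 units, ¥120,998.05):
Base rate for 92.14 is 7.5%.
Origin Solmark is the FTA partner but 92.14 is not on the preference list; base rate stands.
Duty = ¥120,998.05 × 7.5% = ¥9,074.85.
Total = ¥0.00 + ¥276,528.16 + ¥9,074.85 = ¥285,603.01.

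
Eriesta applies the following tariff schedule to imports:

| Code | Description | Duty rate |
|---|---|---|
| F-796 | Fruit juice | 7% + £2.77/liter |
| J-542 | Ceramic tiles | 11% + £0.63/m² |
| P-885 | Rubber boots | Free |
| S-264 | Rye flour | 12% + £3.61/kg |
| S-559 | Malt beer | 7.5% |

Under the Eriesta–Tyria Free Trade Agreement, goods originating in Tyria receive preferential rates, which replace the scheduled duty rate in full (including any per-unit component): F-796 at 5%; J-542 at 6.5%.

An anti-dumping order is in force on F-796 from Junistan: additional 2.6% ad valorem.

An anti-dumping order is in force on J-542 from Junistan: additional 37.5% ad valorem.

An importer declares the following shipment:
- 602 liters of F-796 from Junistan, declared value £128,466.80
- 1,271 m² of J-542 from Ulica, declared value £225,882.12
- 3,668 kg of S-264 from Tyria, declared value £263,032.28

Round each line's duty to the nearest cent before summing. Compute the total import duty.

£84,453.46

Line 1 (F-796, Junistan, 602 liters, £128,466.80):
Base rate for F-796 is 7% + £2.77/liter.
F-796 has an FTA preferential rate, but origin Junistan is not Tyria; base rate stands.
Additional duty on F-796 from Junistan: +2.6%. Applied ad valorem rate: 7% + 2.6% = 9.6%.
Duty = £128,466.80 × 9.6% + 602 × £2.77 = £14,000.35.
Line 2 (J-542, Ulica, 1,271 m², £225,882.12):
Base rate for J-542 is 11% + £0.63/m².
J-542 has an FTA preferential rate, but origin Ulica is not Tyria; base rate stands.
The additional-duty order on J-542 targets Junistan, not Ulica; it does not apply.
Duty = £225,882.12 × 11% + 1,271 × £0.63 = £25,647.76.
Line 3 (S-264, Tyria, 3,668 kg, £263,032.28):
Base rate for S-264 is 12% + £3.61/kg.
Origin Tyria is the FTA partner but S-264 is not on the preference list; base rate stands.
Duty = £263,032.28 × 12% + 3,668 × £3.61 = £44,805.35.
Total = £14,000.35 + £25,647.76 + £44,805.35 = £84,453.46.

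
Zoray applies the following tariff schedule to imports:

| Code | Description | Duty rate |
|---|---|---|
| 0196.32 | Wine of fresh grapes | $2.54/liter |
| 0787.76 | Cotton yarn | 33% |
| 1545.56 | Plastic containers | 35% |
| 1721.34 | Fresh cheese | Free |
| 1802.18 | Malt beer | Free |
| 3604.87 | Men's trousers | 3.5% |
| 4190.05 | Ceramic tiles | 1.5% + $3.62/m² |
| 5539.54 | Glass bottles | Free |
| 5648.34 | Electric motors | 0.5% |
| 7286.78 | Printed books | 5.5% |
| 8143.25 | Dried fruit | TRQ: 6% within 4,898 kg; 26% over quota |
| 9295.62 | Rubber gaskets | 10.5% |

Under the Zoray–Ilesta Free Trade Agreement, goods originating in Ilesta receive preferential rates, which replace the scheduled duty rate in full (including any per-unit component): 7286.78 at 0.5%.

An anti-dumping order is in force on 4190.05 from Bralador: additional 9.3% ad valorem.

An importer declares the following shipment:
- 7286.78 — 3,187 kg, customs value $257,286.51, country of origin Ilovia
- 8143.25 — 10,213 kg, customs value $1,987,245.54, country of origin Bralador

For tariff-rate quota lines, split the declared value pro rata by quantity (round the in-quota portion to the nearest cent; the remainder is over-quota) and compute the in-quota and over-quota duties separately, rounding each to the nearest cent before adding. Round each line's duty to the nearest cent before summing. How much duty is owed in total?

$340,224.03

Line 1 (7286.78, Ilovia, 3,187 kg, $257,286.51):
Base rate for 7286.78 is 5.5%.
7286.78 has an FTA preferential rate, but origin Ilovia is not Ilesta; base rate stands.
Duty = $257,286.51 × 5.5% = $14,150.76.
Line 2 (8143.25, Bralador, 10,213 kg, $1,987,245.54):
Code 8143.25 is under a tariff-rate quota (threshold 4,898 kg). In-quota: 4,898 kg at 6%; over-quota: 5,315 kg at 26%.
Pro-rata value split: in-quota = $1,987,245.54 × 4,898/10,213 = $953,052.84; over-quota = $1,987,245.54 − $953,052.84 = $1,034,192.70.
In-quota duty = $953,052.84 × 6% = $57,183.17. Over-quota duty = $1,034,192.70 × 26% = $268,890.10.
Line duty = $57,183.17 + $268,890.10 = $326,073.27.
Total = $14,150.76 + $326,073.27 = $340,224.03.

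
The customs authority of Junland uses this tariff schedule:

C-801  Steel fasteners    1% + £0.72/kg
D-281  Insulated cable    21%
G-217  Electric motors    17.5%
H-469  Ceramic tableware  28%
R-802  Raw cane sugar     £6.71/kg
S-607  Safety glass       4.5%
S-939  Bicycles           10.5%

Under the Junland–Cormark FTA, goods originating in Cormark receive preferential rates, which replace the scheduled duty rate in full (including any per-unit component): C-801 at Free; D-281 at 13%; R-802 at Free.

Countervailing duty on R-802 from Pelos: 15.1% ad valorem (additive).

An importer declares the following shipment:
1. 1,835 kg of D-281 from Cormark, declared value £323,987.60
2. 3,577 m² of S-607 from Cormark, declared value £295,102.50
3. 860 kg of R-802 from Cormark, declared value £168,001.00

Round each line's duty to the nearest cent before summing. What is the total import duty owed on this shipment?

£55,398.00

Line 1 (D-281, Cormark, 1,835 kg, £323,987.60):
Base rate for D-281 is 21%.
Origin Cormark qualifies under the Junland–Cormark agreement and D-281 is covered: preferential rate 13% applies instead.
Duty = £323,987.60 × 13% = £42,118.39.
Line 2 (S-607, Cormark, 3,577 m², £295,102.50):
Base rate for S-607 is 4.5%.
Origin Cormark is the FTA partner but S-607 is not on the preference list; base rate stands.
Duty = £295,102.50 × 4.5% = £13,279.61.
Line 3 (R-802, Cormark, 860 kg, £168,001.00):
Base rate for R-802 is £6.71/kg.
Origin Cormark qualifies under the Junland–Cormark agreement and R-802 is covered: preferential rate Free applies instead.
The additional-duty order on R-802 targets Pelos, not Cormark; it does not apply.
Duty = £168,001.00 × 0% = £0.00.
Total = £42,118.39 + £13,279.61 + £0.00 = £55,398.00.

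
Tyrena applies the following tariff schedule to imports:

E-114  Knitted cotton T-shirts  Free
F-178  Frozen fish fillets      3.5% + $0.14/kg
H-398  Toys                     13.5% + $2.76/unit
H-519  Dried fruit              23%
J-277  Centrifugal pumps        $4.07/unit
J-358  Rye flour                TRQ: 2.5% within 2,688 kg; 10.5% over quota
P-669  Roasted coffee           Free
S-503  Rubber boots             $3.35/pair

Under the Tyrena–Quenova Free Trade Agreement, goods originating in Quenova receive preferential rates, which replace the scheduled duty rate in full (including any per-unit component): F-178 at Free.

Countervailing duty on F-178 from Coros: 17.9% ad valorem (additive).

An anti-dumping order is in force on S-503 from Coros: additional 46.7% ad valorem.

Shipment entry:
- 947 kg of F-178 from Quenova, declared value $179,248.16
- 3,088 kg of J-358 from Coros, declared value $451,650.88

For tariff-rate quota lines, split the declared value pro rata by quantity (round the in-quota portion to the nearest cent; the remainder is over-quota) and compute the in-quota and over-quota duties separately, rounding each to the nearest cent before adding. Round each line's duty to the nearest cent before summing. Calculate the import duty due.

$15,971.59

Line 1 (F-178, Quenova, 947 kg, $179,248.16):
Base rate for F-178 is 3.5% + $0.14/kg.
Origin Quenova qualifies under the Tyrena–Quenova agreement and F-178 is covered: preferential rate Free applies instead.
The additional-duty order on F-178 targets Coros, not Quenova; it does not apply.
Duty = $179,248.16 × 0% = $0.00.
Line 2 (J-358, Coros, 3,088 kg, $451,650.88):
Code J-358 is under a tariff-rate quota (threshold 2,688 kg). In-quota: 2,688 kg at 2.5%; over-quota: 400 kg at 10.5%.
Pro-rata value split: in-quota = $451,650.88 × 2,688/3,088 = $393,146.88; over-quota = $451,650.88 − $393,146.88 = $58,504.00.
In-quota duty = $393,146.88 × 2.5% = $9,828.67. Over-quota duty = $58,504.00 × 10.5% = $6,142.92.
Line duty = $9,828.67 + $6,142.92 = $15,971.59.
Total = $0.00 + $15,971.59 = $15,971.59.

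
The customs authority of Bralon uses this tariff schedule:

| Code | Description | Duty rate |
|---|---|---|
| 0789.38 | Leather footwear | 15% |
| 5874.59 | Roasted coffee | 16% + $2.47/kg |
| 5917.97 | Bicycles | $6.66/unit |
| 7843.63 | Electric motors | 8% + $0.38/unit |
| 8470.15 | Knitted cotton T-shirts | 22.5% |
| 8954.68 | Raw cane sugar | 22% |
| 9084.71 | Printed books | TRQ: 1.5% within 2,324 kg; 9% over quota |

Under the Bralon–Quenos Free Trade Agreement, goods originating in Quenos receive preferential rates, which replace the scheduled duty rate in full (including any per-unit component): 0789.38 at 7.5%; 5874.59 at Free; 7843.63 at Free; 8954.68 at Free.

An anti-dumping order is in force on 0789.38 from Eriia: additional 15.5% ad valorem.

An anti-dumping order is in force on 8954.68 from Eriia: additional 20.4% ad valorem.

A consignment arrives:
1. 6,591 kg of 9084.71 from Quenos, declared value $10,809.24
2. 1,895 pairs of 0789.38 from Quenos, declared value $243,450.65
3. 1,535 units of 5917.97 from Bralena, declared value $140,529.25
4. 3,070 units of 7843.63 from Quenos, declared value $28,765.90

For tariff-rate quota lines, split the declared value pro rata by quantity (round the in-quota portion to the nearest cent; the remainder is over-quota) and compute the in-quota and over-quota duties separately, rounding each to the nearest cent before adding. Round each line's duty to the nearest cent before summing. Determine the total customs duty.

Line 1 (9084.71, Quenos, 6,591 kg, $10,809.24):
Code 9084.71 is under a tariff-rate quota (threshold 2,324 kg). In-quota: 2,324 kg at 1.5%; over-quota: 4,267 kg at 9%.
Pro-rata value split: in-quota = $10,809.24 × 2,324/6,591 = $3,811.36; over-quota = $10,809.24 − $3,811.36 = $6,997.88.
In-quota duty = $3,811.36 × 1.5% = $57.17. Over-quota duty = $6,997.88 × 9% = $629.81.
Line duty = $57.17 + $629.81 = $686.98.
Line 2 (0789.38, Quenos, 1,895 pairs, $243,450.65):
Base rate for 0789.38 is 15%.
Origin Quenos qualifies under the Bralon–Quenos agreement and 0789.38 is covered: preferential rate 7.5% applies instead.
The additional-duty order on 0789.38 targets Eriia, not Quenos; it does not apply.
Duty = $243,450.65 × 7.5% = $18,258.80.
Line 3 (5917.97, Bralena, 1,535 units, $140,529.25):
Base rate for 5917.97 is $6.66/unit.
Duty = 1,535 × $6.66 = $10,223.10.
Line 4 (7843.63, Quenos, 3,070 units, $28,765.90):
Base rate for 7843.63 is 8% + $0.38/unit.
Origin Quenos qualifies under the Bralon–Quenos agreement and 7843.63 is covered: preferential rate Free applies instead.
Duty = $28,765.90 × 0% = $0.00.
Total = $686.98 + $18,258.80 + $10,223.10 + $0.00 = $29,168.88.

$29,168.88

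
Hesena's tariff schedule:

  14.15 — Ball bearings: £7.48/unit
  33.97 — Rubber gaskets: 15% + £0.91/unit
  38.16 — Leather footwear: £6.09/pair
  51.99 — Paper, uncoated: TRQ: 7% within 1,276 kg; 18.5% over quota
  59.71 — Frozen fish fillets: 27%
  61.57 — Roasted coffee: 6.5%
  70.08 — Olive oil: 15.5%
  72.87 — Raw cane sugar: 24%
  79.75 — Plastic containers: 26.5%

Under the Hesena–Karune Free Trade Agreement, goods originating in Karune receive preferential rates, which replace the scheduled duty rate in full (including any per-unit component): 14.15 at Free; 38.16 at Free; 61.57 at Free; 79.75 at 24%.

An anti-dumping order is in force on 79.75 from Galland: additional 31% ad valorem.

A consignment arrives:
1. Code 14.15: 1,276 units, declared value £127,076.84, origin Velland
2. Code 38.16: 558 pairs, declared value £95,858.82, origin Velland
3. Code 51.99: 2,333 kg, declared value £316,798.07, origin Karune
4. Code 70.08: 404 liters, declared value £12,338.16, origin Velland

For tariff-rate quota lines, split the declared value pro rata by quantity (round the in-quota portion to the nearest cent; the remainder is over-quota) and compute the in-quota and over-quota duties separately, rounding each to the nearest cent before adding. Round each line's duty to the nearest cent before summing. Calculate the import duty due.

Line 1 (14.15, Velland, 1,276 units, £127,076.84):
Base rate for 14.15 is £7.48/unit.
14.15 has an FTA preferential rate, but origin Velland is not Karune; base rate stands.
Duty = 1,276 × £7.48 = £9,544.48.
Line 2 (38.16, Velland, 558 pairs, £95,858.82):
Base rate for 38.16 is £6.09/pair.
38.16 has an FTA preferential rate, but origin Velland is not Karune; base rate stands.
Duty = 558 × £6.09 = £3,398.22.
Line 3 (51.99, Karune, 2,333 kg, £316,798.07):
Code 51.99 is under a tariff-rate quota (threshold 1,276 kg). In-quota: 1,276 kg at 7%; over-quota: 1,057 kg at 18.5%.
Pro-rata value split: in-quota = £316,798.07 × 1,276/2,333 = £173,268.04; over-quota = £316,798.07 − £173,268.04 = £143,530.03.
In-quota duty = £173,268.04 × 7% = £12,128.76. Over-quota duty = £143,530.03 × 18.5% = £26,553.06.
Line duty = £12,128.76 + £26,553.06 = £38,681.82.
Line 4 (70.08, Velland, 404 liters, £12,338.16):
Base rate for 70.08 is 15.5%.
Duty = £12,338.16 × 15.5% = £1,912.41.
Total = £9,544.48 + £3,398.22 + £38,681.82 + £1,912.41 = £53,536.93.

£53,536.93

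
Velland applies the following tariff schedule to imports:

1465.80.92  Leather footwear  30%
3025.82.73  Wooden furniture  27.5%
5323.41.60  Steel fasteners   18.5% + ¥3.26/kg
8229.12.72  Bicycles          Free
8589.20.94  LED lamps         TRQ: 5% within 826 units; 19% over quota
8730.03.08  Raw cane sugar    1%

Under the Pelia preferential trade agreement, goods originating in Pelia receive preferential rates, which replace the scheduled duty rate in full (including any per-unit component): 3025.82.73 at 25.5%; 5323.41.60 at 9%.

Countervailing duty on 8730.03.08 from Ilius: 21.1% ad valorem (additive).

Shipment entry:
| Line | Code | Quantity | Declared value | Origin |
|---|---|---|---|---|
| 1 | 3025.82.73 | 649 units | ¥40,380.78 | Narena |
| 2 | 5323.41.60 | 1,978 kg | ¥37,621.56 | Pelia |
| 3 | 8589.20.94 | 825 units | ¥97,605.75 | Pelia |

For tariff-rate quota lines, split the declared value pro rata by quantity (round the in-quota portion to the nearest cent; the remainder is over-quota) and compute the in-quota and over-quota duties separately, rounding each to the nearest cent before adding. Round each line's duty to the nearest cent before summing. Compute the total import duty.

¥19,370.94

Line 1 (3025.82.73, Narena, 649 units, ¥40,380.78):
Base rate for 3025.82.73 is 27.5%.
3025.82.73 has an FTA preferential rate, but origin Narena is not Pelia; base rate stands.
Duty = ¥40,380.78 × 27.5% = ¥11,104.71.
Line 2 (5323.41.60, Pelia, 1,978 kg, ¥37,621.56):
Base rate for 5323.41.60 is 18.5% + ¥3.26/kg.
Origin Pelia qualifies under the Velland–Pelia agreement and 5323.41.60 is covered: preferential rate 9% applies instead.
Duty = ¥37,621.56 × 9% = ¥3,385.94.
Line 3 (8589.20.94, Pelia, 825 units, ¥97,605.75):
Code 8589.20.94 is under a tariff-rate quota (threshold 826 units). Quantity 825 units is within the quota, so the in-quota rate 5% applies to the full value.
Duty = ¥97,605.75 × 5% = ¥4,880.29.
Total = ¥11,104.71 + ¥3,385.94 + ¥4,880.29 = ¥19,370.94.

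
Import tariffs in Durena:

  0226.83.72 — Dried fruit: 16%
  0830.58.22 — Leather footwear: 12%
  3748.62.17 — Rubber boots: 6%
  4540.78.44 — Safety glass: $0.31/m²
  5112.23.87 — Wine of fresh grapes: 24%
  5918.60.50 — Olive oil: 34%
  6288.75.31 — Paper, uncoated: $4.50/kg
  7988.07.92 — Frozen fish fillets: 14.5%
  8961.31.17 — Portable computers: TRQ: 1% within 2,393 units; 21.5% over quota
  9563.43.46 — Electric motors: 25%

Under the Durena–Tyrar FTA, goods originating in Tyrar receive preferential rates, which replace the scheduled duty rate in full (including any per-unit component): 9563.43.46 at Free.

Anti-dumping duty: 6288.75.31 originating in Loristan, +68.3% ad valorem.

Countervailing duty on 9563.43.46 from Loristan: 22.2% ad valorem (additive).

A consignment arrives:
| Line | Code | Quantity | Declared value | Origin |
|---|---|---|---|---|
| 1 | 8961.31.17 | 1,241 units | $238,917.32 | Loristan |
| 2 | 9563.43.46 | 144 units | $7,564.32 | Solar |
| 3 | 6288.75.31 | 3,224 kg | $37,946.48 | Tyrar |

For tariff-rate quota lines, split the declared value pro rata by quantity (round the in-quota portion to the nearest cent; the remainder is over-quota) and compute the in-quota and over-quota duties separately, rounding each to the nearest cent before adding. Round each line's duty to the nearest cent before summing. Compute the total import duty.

Line 1 (8961.31.17, Loristan, 1,241 units, $238,917.32):
Code 8961.31.17 is under a tariff-rate quota (threshold 2,393 units). Quantity 1,241 units is within the quota, so the in-quota rate 1% applies to the full value.
Duty = $238,917.32 × 1% = $2,389.17.
Line 2 (9563.43.46, Solar, 144 units, $7,564.32):
Base rate for 9563.43.46 is 25%.
9563.43.46 has an FTA preferential rate, but origin Solar is not Tyrar; base rate stands.
The additional-duty order on 9563.43.46 targets Loristan, not Solar; it does not apply.
Duty = $7,564.32 × 25% = $1,891.08.
Line 3 (6288.75.31, Tyrar, 3,224 kg, $37,946.48):
Base rate for 6288.75.31 is $4.50/kg.
Origin Tyrar is the FTA partner but 6288.75.31 is not on the preference list; base rate stands.
The additional-duty order on 6288.75.31 targets Loristan, not Tyrar; it does not apply.
Duty = 3,224 × $4.50 = $14,508.00.
Total = $2,389.17 + $1,891.08 + $14,508.00 = $18,788.25.

$18,788.25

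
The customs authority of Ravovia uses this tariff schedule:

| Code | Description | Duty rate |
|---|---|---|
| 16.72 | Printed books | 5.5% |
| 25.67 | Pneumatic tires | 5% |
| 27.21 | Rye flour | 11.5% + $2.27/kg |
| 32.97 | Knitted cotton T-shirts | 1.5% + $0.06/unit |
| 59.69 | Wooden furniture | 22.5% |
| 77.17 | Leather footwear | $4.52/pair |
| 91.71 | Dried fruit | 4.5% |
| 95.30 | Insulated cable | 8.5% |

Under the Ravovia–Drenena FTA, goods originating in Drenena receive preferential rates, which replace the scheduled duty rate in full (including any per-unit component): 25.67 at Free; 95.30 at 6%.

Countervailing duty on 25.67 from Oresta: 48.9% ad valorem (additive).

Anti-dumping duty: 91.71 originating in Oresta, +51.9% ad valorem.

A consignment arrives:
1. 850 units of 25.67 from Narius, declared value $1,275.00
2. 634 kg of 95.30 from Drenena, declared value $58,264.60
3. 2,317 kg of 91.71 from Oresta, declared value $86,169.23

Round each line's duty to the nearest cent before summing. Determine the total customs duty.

$52,159.08

Line 1 (25.67, Narius, 850 units, $1,275.00):
Base rate for 25.67 is 5%.
25.67 has an FTA preferential rate, but origin Narius is not Drenena; base rate stands.
The additional-duty order on 25.67 targets Oresta, not Narius; it does not apply.
Duty = $1,275.00 × 5% = $63.75.
Line 2 (95.30, Drenena, 634 kg, $58,264.60):
Base rate for 95.30 is 8.5%.
Origin Drenena qualifies under the Ravovia–Drenena agreement and 95.30 is covered: preferential rate 6% applies instead.
Duty = $58,264.60 × 6% = $3,495.88.
Line 3 (91.71, Oresta, 2,317 kg, $86,169.23):
Base rate for 91.71 is 4.5%.
Additional duty on 91.71 from Oresta: +51.9%. Applied ad valorem rate: 4.5% + 51.9% = 56.4%.
Duty = $86,169.23 × 56.4% = $48,599.45.
Total = $63.75 + $3,495.88 + $48,599.45 = $52,159.08.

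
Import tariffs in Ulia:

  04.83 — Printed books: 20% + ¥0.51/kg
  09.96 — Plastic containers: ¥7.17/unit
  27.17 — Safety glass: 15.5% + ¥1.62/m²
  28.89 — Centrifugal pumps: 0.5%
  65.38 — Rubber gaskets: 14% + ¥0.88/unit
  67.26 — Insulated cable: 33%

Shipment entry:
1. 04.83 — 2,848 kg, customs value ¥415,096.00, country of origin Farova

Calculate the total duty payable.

Line 1 (04.83, Farova, 2,848 kg, ¥415,096.00):
Base rate for 04.83 is 20% + ¥0.51/kg.
Duty = ¥415,096.00 × 20% + 2,848 × ¥0.51 = ¥84,471.68.

¥84,471.68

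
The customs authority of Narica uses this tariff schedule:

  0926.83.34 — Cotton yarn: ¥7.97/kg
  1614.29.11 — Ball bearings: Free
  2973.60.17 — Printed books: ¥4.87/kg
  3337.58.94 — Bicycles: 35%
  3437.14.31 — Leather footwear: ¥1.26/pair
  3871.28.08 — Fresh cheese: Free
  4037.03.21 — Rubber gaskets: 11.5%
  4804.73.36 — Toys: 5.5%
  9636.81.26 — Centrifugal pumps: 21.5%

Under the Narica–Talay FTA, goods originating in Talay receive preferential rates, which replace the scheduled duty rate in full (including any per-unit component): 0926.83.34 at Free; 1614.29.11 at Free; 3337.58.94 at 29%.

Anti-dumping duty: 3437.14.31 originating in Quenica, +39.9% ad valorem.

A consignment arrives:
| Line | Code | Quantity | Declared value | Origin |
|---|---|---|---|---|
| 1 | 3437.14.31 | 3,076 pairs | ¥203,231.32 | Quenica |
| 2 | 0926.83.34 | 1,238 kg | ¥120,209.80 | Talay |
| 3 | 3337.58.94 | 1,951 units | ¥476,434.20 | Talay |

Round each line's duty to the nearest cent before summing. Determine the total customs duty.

¥223,130.98

Line 1 (3437.14.31, Quenica, 3,076 pairs, ¥203,231.32):
Base rate for 3437.14.31 is ¥1.26/pair.
Additional duty on 3437.14.31 from Quenica: +39.9% ad valorem. Applied ad valorem rate = 39.9%.
Duty = ¥203,231.32 × 39.9% + 3,076 × ¥1.26 = ¥84,965.06.
Line 2 (0926.83.34, Talay, 1,238 kg, ¥120,209.80):
Base rate for 0926.83.34 is ¥7.97/kg.
Origin Talay qualifies under the Narica–Talay agreement and 0926.83.34 is covered: preferential rate Free applies instead.
Duty = ¥120,209.80 × 0% = ¥0.00.
Line 3 (3337.58.94, Talay, 1,951 units, ¥476,434.20):
Base rate for 3337.58.94 is 35%.
Origin Talay qualifies under the Narica–Talay agreement and 3337.58.94 is covered: preferential rate 29% applies instead.
Duty = ¥476,434.20 × 29% = ¥138,165.92.
Total = ¥84,965.06 + ¥0.00 + ¥138,165.92 = ¥223,130.98.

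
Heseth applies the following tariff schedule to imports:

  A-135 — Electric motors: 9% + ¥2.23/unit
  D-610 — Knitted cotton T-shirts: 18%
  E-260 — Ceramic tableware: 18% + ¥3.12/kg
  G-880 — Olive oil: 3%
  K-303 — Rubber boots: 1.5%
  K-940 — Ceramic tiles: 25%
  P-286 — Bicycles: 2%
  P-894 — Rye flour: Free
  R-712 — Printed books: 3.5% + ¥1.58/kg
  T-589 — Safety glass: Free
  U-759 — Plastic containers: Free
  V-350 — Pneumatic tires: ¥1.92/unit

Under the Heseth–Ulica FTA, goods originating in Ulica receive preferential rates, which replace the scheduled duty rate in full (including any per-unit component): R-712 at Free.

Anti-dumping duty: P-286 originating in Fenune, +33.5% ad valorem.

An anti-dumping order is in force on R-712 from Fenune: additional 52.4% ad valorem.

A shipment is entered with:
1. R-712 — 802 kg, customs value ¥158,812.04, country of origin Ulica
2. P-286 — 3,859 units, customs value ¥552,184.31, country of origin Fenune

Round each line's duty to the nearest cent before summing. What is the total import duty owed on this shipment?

Line 1 (R-712, Ulica, 802 kg, ¥158,812.04):
Base rate for R-712 is 3.5% + ¥1.58/kg.
Origin Ulica qualifies under the Heseth–Ulica agreement and R-712 is covered: preferential rate Free applies instead.
The additional-duty order on R-712 targets Fenune, not Ulica; it does not apply.
Duty = ¥158,812.04 × 0% = ¥0.00.
Line 2 (P-286, Fenune, 3,859 units, ¥552,184.31):
Base rate for P-286 is 2%.
Additional duty on P-286 from Fenune: +33.5%. Applied ad valorem rate: 2% + 33.5% = 35.5%.
Duty = ¥552,184.31 × 35.5% = ¥196,025.43.
Total = ¥0.00 + ¥196,025.43 = ¥196,025.43.

¥196,025.43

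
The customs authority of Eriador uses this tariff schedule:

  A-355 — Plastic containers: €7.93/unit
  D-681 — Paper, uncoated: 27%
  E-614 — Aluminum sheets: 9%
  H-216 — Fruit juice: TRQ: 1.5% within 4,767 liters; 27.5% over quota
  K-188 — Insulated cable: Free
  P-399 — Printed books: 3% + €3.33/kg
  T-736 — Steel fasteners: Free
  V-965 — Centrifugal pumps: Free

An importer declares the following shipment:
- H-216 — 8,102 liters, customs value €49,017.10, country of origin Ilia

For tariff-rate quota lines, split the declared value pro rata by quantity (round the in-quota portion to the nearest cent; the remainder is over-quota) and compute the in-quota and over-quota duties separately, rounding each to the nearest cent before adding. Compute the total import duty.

Line 1 (H-216, Ilia, 8,102 liters, €49,017.10):
Code H-216 is under a tariff-rate quota (threshold 4,767 liters). In-quota: 4,767 liters at 1.5%; over-quota: 3,335 liters at 27.5%.
Pro-rata value split: in-quota = €49,017.10 × 4,767/8,102 = €28,840.35; over-quota = €49,017.10 − €28,840.35 = €20,176.75.
In-quota duty = €28,840.35 × 1.5% = €432.61. Over-quota duty = €20,176.75 × 27.5% = €5,548.61.
Line duty = €432.61 + €5,548.61 = €5,981.22.

€5,981.22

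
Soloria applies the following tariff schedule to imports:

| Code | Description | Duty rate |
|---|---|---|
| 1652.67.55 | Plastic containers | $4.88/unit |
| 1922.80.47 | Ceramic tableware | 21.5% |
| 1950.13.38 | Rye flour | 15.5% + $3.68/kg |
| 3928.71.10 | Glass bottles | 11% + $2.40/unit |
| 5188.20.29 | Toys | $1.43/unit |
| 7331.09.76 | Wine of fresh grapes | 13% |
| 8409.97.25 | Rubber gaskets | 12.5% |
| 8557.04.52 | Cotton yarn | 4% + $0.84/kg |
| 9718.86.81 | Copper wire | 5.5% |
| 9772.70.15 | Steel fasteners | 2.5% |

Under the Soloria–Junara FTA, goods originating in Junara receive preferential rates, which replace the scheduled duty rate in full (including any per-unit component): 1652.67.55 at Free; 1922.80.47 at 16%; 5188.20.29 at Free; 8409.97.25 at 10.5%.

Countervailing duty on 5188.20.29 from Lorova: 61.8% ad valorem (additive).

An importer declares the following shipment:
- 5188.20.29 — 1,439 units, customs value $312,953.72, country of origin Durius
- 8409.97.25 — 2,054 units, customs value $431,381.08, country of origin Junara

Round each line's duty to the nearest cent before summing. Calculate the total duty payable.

Line 1 (5188.20.29, Durius, 1,439 units, $312,953.72):
Base rate for 5188.20.29 is $1.43/unit.
5188.20.29 has an FTA preferential rate, but origin Durius is not Junara; base rate stands.
The additional-duty order on 5188.20.29 targets Lorova, not Durius; it does not apply.
Duty = 1,439 × $1.43 = $2,057.77.
Line 2 (8409.97.25, Junara, 2,054 units, $431,381.08):
Base rate for 8409.97.25 is 12.5%.
Origin Junara qualifies under the Soloria–Junara agreement and 8409.97.25 is covered: preferential rate 10.5% applies instead.
Duty = $431,381.08 × 10.5% = $45,295.01.
Total = $2,057.77 + $45,295.01 = $47,352.78.

$47,352.78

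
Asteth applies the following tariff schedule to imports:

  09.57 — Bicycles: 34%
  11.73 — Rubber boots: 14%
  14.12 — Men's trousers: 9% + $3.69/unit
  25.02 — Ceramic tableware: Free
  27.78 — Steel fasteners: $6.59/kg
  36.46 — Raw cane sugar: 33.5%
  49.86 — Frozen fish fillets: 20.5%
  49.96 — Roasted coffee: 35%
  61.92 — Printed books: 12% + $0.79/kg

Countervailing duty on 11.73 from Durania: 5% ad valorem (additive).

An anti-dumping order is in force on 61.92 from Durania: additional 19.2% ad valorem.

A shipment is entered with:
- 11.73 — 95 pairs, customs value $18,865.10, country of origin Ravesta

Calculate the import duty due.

$2,641.11

Line 1 (11.73, Ravesta, 95 pairs, $18,865.10):
Base rate for 11.73 is 14%.
The additional-duty order on 11.73 targets Durania, not Ravesta; it does not apply.
Duty = $18,865.10 × 14% = $2,641.11.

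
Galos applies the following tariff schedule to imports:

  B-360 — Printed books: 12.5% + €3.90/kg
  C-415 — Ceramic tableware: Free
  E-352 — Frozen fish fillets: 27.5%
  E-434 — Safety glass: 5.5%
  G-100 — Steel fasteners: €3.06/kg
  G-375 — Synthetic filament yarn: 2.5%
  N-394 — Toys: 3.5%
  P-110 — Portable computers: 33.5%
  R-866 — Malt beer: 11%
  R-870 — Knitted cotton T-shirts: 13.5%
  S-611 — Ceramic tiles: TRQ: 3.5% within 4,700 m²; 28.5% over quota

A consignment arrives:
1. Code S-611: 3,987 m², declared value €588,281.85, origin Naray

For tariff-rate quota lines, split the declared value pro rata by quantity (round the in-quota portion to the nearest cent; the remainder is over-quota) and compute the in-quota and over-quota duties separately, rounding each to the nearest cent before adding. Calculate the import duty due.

Line 1 (S-611, Naray, 3,987 m², €588,281.85):
Code S-611 is under a tariff-rate quota (threshold 4,700 m²). Quantity 3,987 m² is within the quota, so the in-quota rate 3.5% applies to the full value.
Duty = €588,281.85 × 3.5% = €20,589.86.

€20,589.86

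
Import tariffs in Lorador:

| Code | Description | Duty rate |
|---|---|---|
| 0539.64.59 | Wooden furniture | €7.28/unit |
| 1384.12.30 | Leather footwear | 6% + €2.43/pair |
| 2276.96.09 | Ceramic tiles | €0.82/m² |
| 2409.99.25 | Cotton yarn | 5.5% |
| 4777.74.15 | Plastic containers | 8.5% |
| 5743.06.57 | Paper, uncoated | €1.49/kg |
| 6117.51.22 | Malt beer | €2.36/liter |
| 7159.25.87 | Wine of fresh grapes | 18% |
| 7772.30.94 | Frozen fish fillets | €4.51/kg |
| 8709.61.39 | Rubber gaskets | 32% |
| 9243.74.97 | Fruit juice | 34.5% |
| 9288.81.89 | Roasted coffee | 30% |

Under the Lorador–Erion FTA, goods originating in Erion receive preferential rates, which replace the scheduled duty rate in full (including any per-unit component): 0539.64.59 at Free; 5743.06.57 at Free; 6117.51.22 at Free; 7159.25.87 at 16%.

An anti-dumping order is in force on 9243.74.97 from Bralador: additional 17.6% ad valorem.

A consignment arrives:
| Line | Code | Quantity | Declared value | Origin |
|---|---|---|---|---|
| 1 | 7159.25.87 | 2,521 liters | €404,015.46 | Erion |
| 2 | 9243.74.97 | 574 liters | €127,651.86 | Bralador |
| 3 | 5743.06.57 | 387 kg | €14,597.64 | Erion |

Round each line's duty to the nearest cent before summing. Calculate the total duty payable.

Line 1 (7159.25.87, Erion, 2,521 liters, €404,015.46):
Base rate for 7159.25.87 is 18%.
Origin Erion qualifies under the Lorador–Erion agreement and 7159.25.87 is covered: preferential rate 16% applies instead.
Duty = €404,015.46 × 16% = €64,642.47.
Line 2 (9243.74.97, Bralador, 574 liters, €127,651.86):
Base rate for 9243.74.97 is 34.5%.
Additional duty on 9243.74.97 from Bralador: +17.6%. Applied ad valorem rate: 34.5% + 17.6% = 52.1%.
Duty = €127,651.86 × 52.1% = €66,506.62.
Line 3 (5743.06.57, Erion, 387 kg, €14,597.64):
Base rate for 5743.06.57 is €1.49/kg.
Origin Erion qualifies under the Lorador–Erion agreement and 5743.06.57 is covered: preferential rate Free applies instead.
Duty = €14,597.64 × 0% = €0.00.
Total = €64,642.47 + €66,506.62 + €0.00 = €131,149.09.

€131,149.09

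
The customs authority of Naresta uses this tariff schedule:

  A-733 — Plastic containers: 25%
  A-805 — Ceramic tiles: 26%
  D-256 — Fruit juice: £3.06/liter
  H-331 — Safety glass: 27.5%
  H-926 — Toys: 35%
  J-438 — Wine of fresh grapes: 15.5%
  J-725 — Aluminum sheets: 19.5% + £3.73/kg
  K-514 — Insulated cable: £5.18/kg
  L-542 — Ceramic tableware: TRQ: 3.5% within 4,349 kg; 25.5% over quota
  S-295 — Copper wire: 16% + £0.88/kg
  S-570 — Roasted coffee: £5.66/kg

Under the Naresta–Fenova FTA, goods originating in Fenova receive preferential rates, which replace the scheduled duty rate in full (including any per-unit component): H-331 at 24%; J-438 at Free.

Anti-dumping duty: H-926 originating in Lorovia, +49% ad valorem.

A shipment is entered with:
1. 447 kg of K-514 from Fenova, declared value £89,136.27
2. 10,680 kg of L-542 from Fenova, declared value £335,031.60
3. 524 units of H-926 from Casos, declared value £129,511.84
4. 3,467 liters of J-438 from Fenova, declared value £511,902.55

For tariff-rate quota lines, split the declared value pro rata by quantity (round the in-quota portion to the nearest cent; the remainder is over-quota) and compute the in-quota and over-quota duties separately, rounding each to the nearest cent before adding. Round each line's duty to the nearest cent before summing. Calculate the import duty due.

Line 1 (K-514, Fenova, 447 kg, £89,136.27):
Base rate for K-514 is £5.18/kg.
Origin Fenova is the FTA partner but K-514 is not on the preference list; base rate stands.
Duty = 447 × £5.18 = £2,315.46.
Line 2 (L-542, Fenova, 10,680 kg, £335,031.60):
Code L-542 is under a tariff-rate quota (threshold 4,349 kg). In-quota: 4,349 kg at 3.5%; over-quota: 6,331 kg at 25.5%.
Pro-rata value split: in-quota = £335,031.60 × 4,349/10,680 = £136,428.13; over-quota = £335,031.60 − £136,428.13 = £198,603.47.
In-quota duty = £136,428.13 × 3.5% = £4,774.98. Over-quota duty = £198,603.47 × 25.5% = £50,643.88.
Line duty = £4,774.98 + £50,643.88 = £55,418.86.
Line 3 (H-926, Casos, 524 units, £129,511.84):
Base rate for H-926 is 35%.
The additional-duty order on H-926 targets Lorovia, not Casos; it does not apply.
Duty = £129,511.84 × 35% = £45,329.14.
Line 4 (J-438, Fenova, 3,467 liters, £511,902.55):
Base rate for J-438 is 15.5%.
Origin Fenova qualifies under the Naresta–Fenova agreement and J-438 is covered: preferential rate Free applies instead.
Duty = £511,902.55 × 0% = £0.00.
Total = £2,315.46 + £55,418.86 + £45,329.14 + £0.00 = £103,063.46.

£103,063.46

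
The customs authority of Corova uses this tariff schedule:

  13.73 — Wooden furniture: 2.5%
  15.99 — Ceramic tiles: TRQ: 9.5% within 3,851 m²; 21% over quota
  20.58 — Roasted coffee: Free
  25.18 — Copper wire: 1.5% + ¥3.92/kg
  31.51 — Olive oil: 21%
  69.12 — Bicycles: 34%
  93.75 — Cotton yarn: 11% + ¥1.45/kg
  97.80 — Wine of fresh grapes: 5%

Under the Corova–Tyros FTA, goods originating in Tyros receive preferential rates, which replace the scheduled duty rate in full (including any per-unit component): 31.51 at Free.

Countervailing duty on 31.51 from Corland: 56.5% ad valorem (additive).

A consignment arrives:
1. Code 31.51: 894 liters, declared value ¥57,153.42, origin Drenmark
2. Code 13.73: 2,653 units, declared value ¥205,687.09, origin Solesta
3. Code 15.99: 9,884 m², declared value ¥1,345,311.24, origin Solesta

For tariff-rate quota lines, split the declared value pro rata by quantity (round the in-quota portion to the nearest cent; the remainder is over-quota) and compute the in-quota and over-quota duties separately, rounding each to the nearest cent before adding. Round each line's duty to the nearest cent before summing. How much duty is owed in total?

Line 1 (31.51, Drenmark, 894 liters, ¥57,153.42):
Base rate for 31.51 is 21%.
31.51 has an FTA preferential rate, but origin Drenmark is not Tyros; base rate stands.
The additional-duty order on 31.51 targets Corland, not Drenmark; it does not apply.
Duty = ¥57,153.42 × 21% = ¥12,002.22.
Line 2 (13.73, Solesta, 2,653 units, ¥205,687.09):
Base rate for 13.73 is 2.5%.
Duty = ¥205,687.09 × 2.5% = ¥5,142.18.
Line 3 (15.99, Solesta, 9,884 m², ¥1,345,311.24):
Code 15.99 is under a tariff-rate quota (threshold 3,851 m²). In-quota: 3,851 m² at 9.5%; over-quota: 6,033 m² at 21%.
Pro-rata value split: in-quota = ¥1,345,311.24 × 3,851/9,884 = ¥524,159.61; over-quota = ¥1,345,311.24 − ¥524,159.61 = ¥821,151.63.
In-quota duty = ¥524,159.61 × 9.5% = ¥49,795.16. Over-quota duty = ¥821,151.63 × 21% = ¥172,441.84.
Line duty = ¥49,795.16 + ¥172,441.84 = ¥222,237.00.
Total = ¥12,002.22 + ¥5,142.18 + ¥222,237.00 = ¥239,381.40.

¥239,381.40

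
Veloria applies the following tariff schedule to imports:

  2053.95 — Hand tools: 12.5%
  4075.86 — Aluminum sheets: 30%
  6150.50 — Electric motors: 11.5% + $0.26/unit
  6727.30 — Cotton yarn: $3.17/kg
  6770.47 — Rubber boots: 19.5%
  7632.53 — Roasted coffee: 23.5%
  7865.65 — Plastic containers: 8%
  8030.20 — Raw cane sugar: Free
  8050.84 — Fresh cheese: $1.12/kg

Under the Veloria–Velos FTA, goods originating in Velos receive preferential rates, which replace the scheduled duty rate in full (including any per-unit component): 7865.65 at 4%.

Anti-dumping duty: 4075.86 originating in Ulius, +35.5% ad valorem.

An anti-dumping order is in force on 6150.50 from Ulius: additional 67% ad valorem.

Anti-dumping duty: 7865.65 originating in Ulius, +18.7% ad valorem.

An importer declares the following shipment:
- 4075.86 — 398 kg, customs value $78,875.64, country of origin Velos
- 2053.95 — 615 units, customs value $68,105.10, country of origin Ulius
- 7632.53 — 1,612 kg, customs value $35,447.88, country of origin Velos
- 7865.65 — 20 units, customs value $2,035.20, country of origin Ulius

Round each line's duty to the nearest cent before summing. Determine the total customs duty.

$41,049.48

Line 1 (4075.86, Velos, 398 kg, $78,875.64):
Base rate for 4075.86 is 30%.
Origin Velos is the FTA partner but 4075.86 is not on the preference list; base rate stands.
The additional-duty order on 4075.86 targets Ulius, not Velos; it does not apply.
Duty = $78,875.64 × 30% = $23,662.69.
Line 2 (2053.95, Ulius, 615 units, $68,105.10):
Base rate for 2053.95 is 12.5%.
Duty = $68,105.10 × 12.5% = $8,513.14.
Line 3 (7632.53, Velos, 1,612 kg, $35,447.88):
Base rate for 7632.53 is 23.5%.
Origin Velos is the FTA partner but 7632.53 is not on the preference list; base rate stands.
Duty = $35,447.88 × 23.5% = $8,330.25.
Line 4 (7865.65, Ulius, 20 units, $2,035.20):
Base rate for 7865.65 is 8%.
7865.65 has an FTA preferential rate, but origin Ulius is not Velos; base rate stands.
Additional duty on 7865.65 from Ulius: +18.7%. Applied ad valorem rate: 8% + 18.7% = 26.7%.
Duty = $2,035.20 × 26.7% = $543.40.
Total = $23,662.69 + $8,513.14 + $8,330.25 + $543.40 = $41,049.48.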